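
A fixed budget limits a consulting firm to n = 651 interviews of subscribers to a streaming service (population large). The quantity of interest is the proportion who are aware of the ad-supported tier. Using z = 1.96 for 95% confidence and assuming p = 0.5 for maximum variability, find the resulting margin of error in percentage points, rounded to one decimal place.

SE(p̂) = √[p(1−p)/n] = √[0.2500/651] = 0.01960.
E = z × SE = 1.96 × 0.01960 = 0.03841, or 3.8 percentage points.

3.8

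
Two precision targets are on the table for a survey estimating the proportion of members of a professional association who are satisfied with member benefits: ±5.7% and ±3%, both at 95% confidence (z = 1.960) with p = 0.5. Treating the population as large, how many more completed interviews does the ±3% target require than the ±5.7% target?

At ±5.7%: n = 1.960² × 0.2500 / 0.057² ≈ 295.60 → 296.
At ±3%: n = 1.960² × 0.2500 / 0.030² ≈ 1067.11 → 1068.
Additional respondents: 1068 − 296 = 772.

772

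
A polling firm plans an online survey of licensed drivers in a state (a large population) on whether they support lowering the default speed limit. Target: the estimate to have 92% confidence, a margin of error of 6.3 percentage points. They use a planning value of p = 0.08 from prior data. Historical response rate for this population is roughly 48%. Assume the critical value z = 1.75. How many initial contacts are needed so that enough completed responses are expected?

119

Completed interviews needed: n₀ = 1.75² × 0.0736 / 0.063² ≈ 56.79 → 57.
At a 48% response rate, contacts needed = 57 / 0.48 ≈ 118.75 → 119.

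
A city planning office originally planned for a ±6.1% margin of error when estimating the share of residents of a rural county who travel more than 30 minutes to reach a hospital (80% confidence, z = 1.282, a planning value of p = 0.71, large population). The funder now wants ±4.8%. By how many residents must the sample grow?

56

At ±6.1%: n = 1.282² × 0.2059 / 0.061² ≈ 90.94 → 91.
At ±4.8%: n = 1.282² × 0.2059 / 0.048² ≈ 146.88 → 147.
Additional respondents: 147 − 91 = 56.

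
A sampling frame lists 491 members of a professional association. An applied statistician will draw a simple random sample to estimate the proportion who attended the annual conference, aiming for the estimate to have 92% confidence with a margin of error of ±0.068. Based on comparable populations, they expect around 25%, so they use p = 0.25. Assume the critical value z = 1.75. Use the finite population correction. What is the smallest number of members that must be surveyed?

Unadjusted: n₀ = 1.75² × 0.25 × 0.75 / 0.068² ≈ 124.18, so n₀ = 125.
Finite population correction with N = 491: n = n₀ / (1 + (n₀−1)/N) = 125 / (1 + 124/491) = 125 / 1.2525 ≈ 99.80.
Rounding up, n = 100.

100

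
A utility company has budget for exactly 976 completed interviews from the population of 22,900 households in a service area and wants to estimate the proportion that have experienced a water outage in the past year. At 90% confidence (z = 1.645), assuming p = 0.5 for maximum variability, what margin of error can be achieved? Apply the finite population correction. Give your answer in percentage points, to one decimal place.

2.6

Finite-population factor: (N−n)/(N−1) = (22900−976)/(22900−1) = 0.9574.
SE(p̂) = √[p(1−p)/n · (N−n)/(N−1)] = √[0.2500/976 × 0.9574] = 0.01566.
E = z × SE = 1.645 × 0.01566 = 0.02576 ≈ 2.6 percentage points.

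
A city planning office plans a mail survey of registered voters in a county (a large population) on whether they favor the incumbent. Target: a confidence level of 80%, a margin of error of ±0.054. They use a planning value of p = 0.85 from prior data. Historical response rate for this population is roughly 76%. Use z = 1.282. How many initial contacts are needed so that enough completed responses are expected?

Completed interviews needed: n₀ = 1.282² × 0.1275 / 0.054² ≈ 71.86 → 72.
At a 76% response rate, contacts needed = 72 / 0.76 ≈ 94.74 → 95.

95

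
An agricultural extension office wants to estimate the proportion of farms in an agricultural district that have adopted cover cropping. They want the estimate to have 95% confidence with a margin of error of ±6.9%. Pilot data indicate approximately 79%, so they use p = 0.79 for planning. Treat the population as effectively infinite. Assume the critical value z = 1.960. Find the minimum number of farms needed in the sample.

134

With p = 0.79, p(1−p) = 0.1659.
n = z²·p(1−p)/E² = 1.960² × 0.1659 / 0.069² = 3.8416 × 0.1659 / 0.004761 ≈ 133.86.
Rounding up gives n = 134.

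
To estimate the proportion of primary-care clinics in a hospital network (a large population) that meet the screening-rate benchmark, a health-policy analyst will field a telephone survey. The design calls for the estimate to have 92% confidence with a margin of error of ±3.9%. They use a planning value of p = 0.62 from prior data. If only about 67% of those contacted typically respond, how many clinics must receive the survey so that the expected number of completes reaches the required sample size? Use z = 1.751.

709

Completed interviews needed: n₀ = 1.751² × 0.2356 / 0.039² ≈ 474.92 → 475.
At a 67% response rate, contacts needed = 475 / 0.67 ≈ 708.96 → 709.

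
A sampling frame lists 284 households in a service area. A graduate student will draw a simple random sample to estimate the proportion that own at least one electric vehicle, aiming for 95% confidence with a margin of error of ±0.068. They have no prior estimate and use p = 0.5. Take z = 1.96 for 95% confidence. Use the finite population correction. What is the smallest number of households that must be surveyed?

Unadjusted: n₀ = 1.96² × 0.50 × 0.50 / 0.068² ≈ 207.70, so n₀ = 208.
Finite population correction with N = 284: n = n₀ / (1 + (n₀−1)/N) = 208 / (1 + 207/284) = 208 / 1.7289 ≈ 120.31.
Rounding up, n = 121.

121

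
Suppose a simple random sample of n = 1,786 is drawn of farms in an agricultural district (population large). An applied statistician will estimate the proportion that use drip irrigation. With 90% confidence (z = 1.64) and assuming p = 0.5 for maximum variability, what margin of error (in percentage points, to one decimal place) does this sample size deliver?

1.9

SE(p̂) = √[p(1−p)/n] = √[0.2500/1786] = 0.01183.
E = z × SE = 1.64 × 0.01183 = 0.01940, or 1.9 percentage points.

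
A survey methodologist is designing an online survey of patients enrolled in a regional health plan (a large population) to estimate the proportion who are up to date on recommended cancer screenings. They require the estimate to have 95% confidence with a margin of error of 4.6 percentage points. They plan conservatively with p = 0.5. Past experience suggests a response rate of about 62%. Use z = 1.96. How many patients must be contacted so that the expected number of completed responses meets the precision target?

Completed interviews needed: n₀ = 1.96² × 0.2500 / 0.046² ≈ 453.88 → 454.
At a 62% response rate, contacts needed = 454 / 0.62 ≈ 732.26 → 733.

733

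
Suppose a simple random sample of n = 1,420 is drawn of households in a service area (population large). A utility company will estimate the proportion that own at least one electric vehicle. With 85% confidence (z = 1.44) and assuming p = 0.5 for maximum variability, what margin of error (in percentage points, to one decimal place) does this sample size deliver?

SE(p̂) = √[p(1−p)/n] = √[0.2500/1420] = 0.01327.
E = z × SE = 1.44 × 0.01327 = 0.01911, or 1.9 percentage points.

1.9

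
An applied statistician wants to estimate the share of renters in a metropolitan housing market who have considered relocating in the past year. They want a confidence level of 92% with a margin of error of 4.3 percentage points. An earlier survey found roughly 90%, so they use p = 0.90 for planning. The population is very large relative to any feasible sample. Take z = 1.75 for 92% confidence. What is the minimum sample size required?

With p = 0.90, p(1−p) = 0.0900.
n = z²·p(1−p)/E² = 1.75² × 0.0900 / 0.043² = 3.0625 × 0.0900 / 0.001849 ≈ 149.07.
Rounding up gives n = 150.

150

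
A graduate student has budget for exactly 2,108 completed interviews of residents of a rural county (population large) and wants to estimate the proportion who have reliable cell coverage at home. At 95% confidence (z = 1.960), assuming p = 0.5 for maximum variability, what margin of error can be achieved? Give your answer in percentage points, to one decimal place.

2.1

SE(p̂) = √[p(1−p)/n] = √[0.2500/2108] = 0.01089.
E = z × SE = 1.960 × 0.01089 = 0.02134, or 2.1 percentage points.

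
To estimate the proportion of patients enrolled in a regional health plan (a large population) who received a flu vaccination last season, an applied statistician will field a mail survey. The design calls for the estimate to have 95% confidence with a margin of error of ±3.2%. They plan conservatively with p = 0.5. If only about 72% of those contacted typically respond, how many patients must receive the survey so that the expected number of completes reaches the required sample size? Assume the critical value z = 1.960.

1303

Completed interviews needed: n₀ = 1.960² × 0.2500 / 0.032² ≈ 937.89 → 938.
At a 72% response rate, contacts needed = 938 / 0.72 ≈ 1302.78 → 1303.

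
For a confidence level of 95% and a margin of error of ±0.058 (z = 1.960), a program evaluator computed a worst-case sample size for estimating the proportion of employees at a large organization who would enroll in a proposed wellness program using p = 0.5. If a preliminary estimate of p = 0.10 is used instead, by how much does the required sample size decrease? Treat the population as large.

Conservative (p = 0.5): n = 1.960² × 0.25 / 0.058² ≈ 285.49 → 286.
Using p = 0.10: p(1−p) = 0.0900, so n = 1.960² × 0.0900 / 0.058² ≈ 102.78 → 103.
Reduction: 286 − 103 = 183.

183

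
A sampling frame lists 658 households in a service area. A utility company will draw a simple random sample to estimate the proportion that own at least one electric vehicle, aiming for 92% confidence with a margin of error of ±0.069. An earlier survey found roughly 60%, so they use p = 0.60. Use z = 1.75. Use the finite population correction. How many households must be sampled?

126

Unadjusted: n₀ = 1.75² × 0.60 × 0.40 / 0.069² ≈ 154.38, so n₀ = 155.
Finite population correction with N = 658: n = n₀ / (1 + (n₀−1)/N) = 155 / (1 + 154/658) = 155 / 1.2340 ≈ 125.60.
Rounding up, n = 126.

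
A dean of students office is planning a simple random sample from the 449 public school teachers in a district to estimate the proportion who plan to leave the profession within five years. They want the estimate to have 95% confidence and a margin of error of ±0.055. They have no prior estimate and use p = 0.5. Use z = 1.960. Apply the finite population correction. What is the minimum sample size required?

Unadjusted: n₀ = 1.960² × 0.50 × 0.50 / 0.055² ≈ 317.49, so n₀ = 318.
Finite population correction with N = 449: n = n₀ / (1 + (n₀−1)/N) = 318 / (1 + 317/449) = 318 / 1.7060 ≈ 186.40.
Rounding up, n = 187.

187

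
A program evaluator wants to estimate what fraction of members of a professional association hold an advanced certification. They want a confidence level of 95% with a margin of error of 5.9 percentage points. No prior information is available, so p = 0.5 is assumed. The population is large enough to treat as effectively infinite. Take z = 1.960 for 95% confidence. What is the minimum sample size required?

With p = 0.5, p(1−p) = 0.25.
n = z²·p(1−p)/E² = 1.960² × 0.2500 / 0.059² = 3.8416 × 0.2500 / 0.003481 ≈ 275.90.
Rounding up gives n = 276.

276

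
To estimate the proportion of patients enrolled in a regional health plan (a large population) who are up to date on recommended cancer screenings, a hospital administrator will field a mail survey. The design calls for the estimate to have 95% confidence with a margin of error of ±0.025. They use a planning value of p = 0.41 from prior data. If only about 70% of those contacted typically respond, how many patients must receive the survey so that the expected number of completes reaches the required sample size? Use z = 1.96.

Completed interviews needed: n₀ = 1.96² × 0.2419 / 0.025² ≈ 1486.85 → 1487.
At a 70% response rate, contacts needed = 1487 / 0.70 ≈ 2124.29 → 2125.

2125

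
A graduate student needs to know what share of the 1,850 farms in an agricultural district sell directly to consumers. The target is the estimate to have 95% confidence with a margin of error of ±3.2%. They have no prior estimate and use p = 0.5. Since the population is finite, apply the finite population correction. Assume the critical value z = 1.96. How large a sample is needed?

623

Unadjusted: n₀ = 1.96² × 0.50 × 0.50 / 0.032² ≈ 937.89, so n₀ = 938.
Finite population correction with N = 1,850: n = n₀ / (1 + (n₀−1)/N) = 938 / (1 + 937/1850) = 938 / 1.5065 ≈ 622.64.
Rounding up, n = 623.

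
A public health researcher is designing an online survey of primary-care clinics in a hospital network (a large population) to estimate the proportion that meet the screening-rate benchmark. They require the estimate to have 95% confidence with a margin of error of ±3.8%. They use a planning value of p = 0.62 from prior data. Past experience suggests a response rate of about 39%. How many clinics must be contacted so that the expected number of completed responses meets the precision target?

For 95% confidence, z = 1.960.
Completed interviews needed: n₀ = 1.960² × 0.2356 / 0.038² ≈ 626.79 → 627.
At a 39% response rate, contacts needed = 627 / 0.39 ≈ 1607.69 → 1608.

1608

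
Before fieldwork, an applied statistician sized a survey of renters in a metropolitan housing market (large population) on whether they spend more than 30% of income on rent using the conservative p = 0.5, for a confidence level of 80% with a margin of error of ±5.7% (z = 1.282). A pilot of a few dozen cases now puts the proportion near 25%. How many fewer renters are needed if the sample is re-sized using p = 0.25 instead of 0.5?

Conservative (p = 0.5): n = 1.282² × 0.25 / 0.057² ≈ 126.46 → 127.
Using p = 0.25: p(1−p) = 0.1875, so n = 1.282² × 0.1875 / 0.057² ≈ 94.85 → 95.
Reduction: 127 − 95 = 32.

32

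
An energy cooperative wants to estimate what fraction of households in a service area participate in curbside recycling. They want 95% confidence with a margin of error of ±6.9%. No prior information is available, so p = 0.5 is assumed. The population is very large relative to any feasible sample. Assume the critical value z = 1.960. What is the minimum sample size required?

With p = 0.5, p(1−p) = 0.25.
n = z²·p(1−p)/E² = 1.960² × 0.2500 / 0.069² = 3.8416 × 0.2500 / 0.004761 ≈ 201.72.
Rounding up gives n = 202.

202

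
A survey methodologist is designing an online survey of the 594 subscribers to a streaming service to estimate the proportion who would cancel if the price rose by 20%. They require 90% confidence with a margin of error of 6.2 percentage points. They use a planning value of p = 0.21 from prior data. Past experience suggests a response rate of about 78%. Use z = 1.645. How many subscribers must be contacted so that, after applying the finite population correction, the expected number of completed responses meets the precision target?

Completed interviews needed (unadjusted): n₀ = 1.645² × 0.1659 / 0.062² ≈ 116.79 → 117.
FPC for N = 594: n = 117 / (1 + 116/594) = 117 / 1.1953 ≈ 97.88 → 98.
At a 78% response rate, contacts needed = 98 / 0.78 ≈ 125.64 → 126.

126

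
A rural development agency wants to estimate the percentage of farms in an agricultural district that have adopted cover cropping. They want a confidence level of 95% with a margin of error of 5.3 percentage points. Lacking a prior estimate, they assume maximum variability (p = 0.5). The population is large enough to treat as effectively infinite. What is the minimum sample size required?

For 95% confidence, z = 1.960.
With p = 0.5, p(1−p) = 0.25.
n = z²·p(1−p)/E² = 1.960² × 0.2500 / 0.053² = 3.8416 × 0.2500 / 0.002809 ≈ 341.90.
Rounding up gives n = 342.

342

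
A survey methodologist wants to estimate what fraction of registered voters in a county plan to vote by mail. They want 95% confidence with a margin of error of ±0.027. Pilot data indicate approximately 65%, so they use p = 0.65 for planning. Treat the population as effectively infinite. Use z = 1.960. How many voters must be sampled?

With p = 0.65, p(1−p) = 0.2275.
n = z²·p(1−p)/E² = 1.960² × 0.2275 / 0.027² = 3.8416 × 0.2275 / 0.000729 ≈ 1198.85.
Rounding up gives n = 1199.

1199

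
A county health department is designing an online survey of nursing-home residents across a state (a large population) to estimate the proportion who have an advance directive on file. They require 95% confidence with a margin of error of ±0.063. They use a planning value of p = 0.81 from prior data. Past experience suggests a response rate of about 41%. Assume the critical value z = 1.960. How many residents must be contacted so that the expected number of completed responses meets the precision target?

364

Completed interviews needed: n₀ = 1.960² × 0.1539 / 0.063² ≈ 148.96 → 149.
At a 41% response rate, contacts needed = 149 / 0.41 ≈ 363.41 → 364.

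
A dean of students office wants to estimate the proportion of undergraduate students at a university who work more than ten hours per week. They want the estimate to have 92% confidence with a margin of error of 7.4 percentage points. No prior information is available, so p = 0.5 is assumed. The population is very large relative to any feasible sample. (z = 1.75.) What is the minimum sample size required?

With p = 0.5, p(1−p) = 0.25.
n = z²·p(1−p)/E² = 1.75² × 0.2500 / 0.074² = 3.0625 × 0.2500 / 0.005476 ≈ 139.81.
Rounding up gives n = 140.

140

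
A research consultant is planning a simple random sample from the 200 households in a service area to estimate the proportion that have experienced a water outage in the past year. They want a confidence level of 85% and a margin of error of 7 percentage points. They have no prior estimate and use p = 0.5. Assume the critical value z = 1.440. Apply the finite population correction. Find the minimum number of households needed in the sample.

Unadjusted: n₀ = 1.440² × 0.50 × 0.50 / 0.070² ≈ 105.80, so n₀ = 106.
Finite population correction with N = 200: n = n₀ / (1 + (n₀−1)/N) = 106 / (1 + 105/200) = 106 / 1.5250 ≈ 69.51.
Rounding up, n = 70.

70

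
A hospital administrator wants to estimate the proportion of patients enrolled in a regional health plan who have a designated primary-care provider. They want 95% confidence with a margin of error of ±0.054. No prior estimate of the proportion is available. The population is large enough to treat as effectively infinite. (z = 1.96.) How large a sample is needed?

With no prior estimate, use p = 0.5, giving p(1−p) = 0.25.
n = z²·p(1−p)/E² = 1.96² × 0.2500 / 0.054² = 3.8416 × 0.2500 / 0.002916 ≈ 329.36.
Rounding up gives n = 330.

330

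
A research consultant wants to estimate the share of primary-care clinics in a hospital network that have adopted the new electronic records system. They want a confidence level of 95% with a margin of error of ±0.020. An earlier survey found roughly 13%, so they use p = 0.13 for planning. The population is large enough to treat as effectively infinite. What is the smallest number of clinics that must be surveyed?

1087

For 95% confidence, z = 1.96.
With p = 0.13, p(1−p) = 0.1131.
n = z²·p(1−p)/E² = 1.96² × 0.1131 / 0.020² = 3.8416 × 0.1131 / 0.000400 ≈ 1086.21.
Rounding up gives n = 1087.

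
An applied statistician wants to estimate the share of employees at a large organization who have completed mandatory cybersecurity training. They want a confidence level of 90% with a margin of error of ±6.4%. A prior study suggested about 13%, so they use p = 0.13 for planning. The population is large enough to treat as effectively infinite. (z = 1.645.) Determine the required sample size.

75

With p = 0.13, p(1−p) = 0.1131.
n = z²·p(1−p)/E² = 1.645² × 0.1131 / 0.064² = 2.7060 × 0.1131 / 0.004096 ≈ 74.72.
Rounding up gives n = 75.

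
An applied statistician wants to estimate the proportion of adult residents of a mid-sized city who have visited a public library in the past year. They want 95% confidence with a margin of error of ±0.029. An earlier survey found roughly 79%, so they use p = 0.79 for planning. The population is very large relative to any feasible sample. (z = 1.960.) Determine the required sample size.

With p = 0.79, p(1−p) = 0.1659.
n = z²·p(1−p)/E² = 1.960² × 0.1659 / 0.029² = 3.8416 × 0.1659 / 0.000841 ≈ 757.81.
Rounding up gives n = 758.

758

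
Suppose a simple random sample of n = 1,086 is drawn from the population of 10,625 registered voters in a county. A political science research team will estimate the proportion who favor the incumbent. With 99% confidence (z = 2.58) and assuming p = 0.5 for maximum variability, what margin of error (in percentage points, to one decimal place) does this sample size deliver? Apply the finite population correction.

3.7

Finite-population factor: (N−n)/(N−1) = (10625−1086)/(10625−1) = 0.8979.
SE(p̂) = √[p(1−p)/n · (N−n)/(N−1)] = √[0.2500/1086 × 0.8979] = 0.01438.
E = z × SE = 2.58 × 0.01438 = 0.03709 ≈ 3.7 percentage points.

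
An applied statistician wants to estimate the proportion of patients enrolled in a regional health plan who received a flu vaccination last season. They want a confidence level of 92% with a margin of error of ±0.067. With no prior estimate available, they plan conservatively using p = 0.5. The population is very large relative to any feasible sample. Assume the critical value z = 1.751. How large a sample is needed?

171

With p = 0.5, p(1−p) = 0.25.
n = z²·p(1−p)/E² = 1.751² × 0.2500 / 0.067² = 3.0660 × 0.2500 / 0.004489 ≈ 170.75.
Rounding up gives n = 171.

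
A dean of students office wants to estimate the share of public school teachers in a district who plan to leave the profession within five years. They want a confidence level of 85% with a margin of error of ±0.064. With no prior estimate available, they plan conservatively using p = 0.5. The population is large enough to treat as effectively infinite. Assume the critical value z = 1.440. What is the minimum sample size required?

With p = 0.5, p(1−p) = 0.25.
n = z²·p(1−p)/E² = 1.440² × 0.2500 / 0.064² = 2.0736 × 0.2500 / 0.004096 ≈ 126.56.
Rounding up gives n = 127.

127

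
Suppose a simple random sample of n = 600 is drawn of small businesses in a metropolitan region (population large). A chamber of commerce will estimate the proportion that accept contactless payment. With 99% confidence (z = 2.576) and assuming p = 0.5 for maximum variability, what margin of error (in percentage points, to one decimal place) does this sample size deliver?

SE(p̂) = √[p(1−p)/n] = √[0.2500/600] = 0.02041.
E = z × SE = 2.576 × 0.02041 = 0.05258, or 5.3 percentage points.

5.3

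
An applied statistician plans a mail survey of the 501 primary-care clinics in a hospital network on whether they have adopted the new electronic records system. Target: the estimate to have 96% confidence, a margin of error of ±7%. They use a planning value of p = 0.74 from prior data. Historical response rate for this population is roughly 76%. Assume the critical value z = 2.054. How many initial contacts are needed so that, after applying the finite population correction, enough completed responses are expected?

165

Completed interviews needed (unadjusted): n₀ = 2.054² × 0.1924 / 0.070² ≈ 165.66 → 166.
FPC for N = 501: n = 166 / (1 + 165/501) = 166 / 1.3293 ≈ 124.87 → 125.
At a 76% response rate, contacts needed = 125 / 0.76 ≈ 164.47 → 165.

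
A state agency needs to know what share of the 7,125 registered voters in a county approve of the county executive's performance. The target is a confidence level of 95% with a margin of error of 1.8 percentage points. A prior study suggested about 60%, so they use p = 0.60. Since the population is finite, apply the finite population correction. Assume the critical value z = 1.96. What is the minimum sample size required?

2034

Unadjusted: n₀ = 1.96² × 0.60 × 0.40 / 0.018² ≈ 2845.63, so n₀ = 2846.
Finite population correction with N = 7,125: n = n₀ / (1 + (n₀−1)/N) = 2846 / (1 + 2845/7125) = 2846 / 1.3993 ≈ 2033.88.
Rounding up, n = 2034.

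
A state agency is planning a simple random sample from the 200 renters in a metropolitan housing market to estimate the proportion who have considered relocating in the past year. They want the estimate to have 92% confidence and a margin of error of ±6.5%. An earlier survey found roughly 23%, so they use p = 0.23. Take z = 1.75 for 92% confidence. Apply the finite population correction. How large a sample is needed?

Unadjusted: n₀ = 1.75² × 0.23 × 0.77 / 0.065² ≈ 128.37, so n₀ = 129.
Finite population correction with N = 200: n = n₀ / (1 + (n₀−1)/N) = 129 / (1 + 128/200) = 129 / 1.6400 ≈ 78.66.
Rounding up, n = 79.

79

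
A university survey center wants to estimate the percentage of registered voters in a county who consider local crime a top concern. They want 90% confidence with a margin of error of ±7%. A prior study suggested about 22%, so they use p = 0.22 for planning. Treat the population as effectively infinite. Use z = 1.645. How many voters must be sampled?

95

With p = 0.22, p(1−p) = 0.1716.
n = z²·p(1−p)/E² = 1.645² × 0.1716 / 0.070² = 2.7060 × 0.1716 / 0.004900 ≈ 94.77.
Rounding up gives n = 95.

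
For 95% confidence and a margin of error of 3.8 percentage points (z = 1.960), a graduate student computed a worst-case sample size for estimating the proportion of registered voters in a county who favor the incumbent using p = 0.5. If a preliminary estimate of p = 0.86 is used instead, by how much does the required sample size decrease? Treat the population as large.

345

Conservative (p = 0.5): n = 1.960² × 0.25 / 0.038² ≈ 665.10 → 666.
Using p = 0.86: p(1−p) = 0.1204, so n = 1.960² × 0.1204 / 0.038² ≈ 320.31 → 321.
Reduction: 666 − 321 = 345.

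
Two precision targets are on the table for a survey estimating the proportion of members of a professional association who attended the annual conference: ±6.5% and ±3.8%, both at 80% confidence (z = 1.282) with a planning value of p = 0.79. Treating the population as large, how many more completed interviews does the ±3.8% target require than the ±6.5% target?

124

At ±6.5%: n = 1.282² × 0.1659 / 0.065² ≈ 64.54 → 65.
At ±3.8%: n = 1.282² × 0.1659 / 0.038² ≈ 188.82 → 189.
Additional respondents: 189 − 65 = 124.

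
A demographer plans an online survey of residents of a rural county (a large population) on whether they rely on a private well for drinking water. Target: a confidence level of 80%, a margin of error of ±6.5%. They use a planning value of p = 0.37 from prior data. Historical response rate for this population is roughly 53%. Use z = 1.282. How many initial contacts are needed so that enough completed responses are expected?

Completed interviews needed: n₀ = 1.282² × 0.2331 / 0.065² ≈ 90.68 → 91.
At a 53% response rate, contacts needed = 91 / 0.53 ≈ 171.70 → 172.

172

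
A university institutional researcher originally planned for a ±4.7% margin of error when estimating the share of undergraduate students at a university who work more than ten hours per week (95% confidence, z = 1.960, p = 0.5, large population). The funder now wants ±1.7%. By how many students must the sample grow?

At ±4.7%: n = 1.960² × 0.2500 / 0.047² ≈ 434.77 → 435.
At ±1.7%: n = 1.960² × 0.2500 / 0.017² ≈ 3323.18 → 3324.
Additional respondents: 3324 − 435 = 2889.

2889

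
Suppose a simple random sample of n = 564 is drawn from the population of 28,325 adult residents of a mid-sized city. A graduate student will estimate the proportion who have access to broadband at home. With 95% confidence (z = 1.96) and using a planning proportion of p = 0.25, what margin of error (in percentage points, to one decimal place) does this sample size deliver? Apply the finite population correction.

Finite-population factor: (N−n)/(N−1) = (28325−564)/(28325−1) = 0.9801.
SE(p̂) = √[p(1−p)/n · (N−n)/(N−1)] = √[0.1875/564 × 0.9801] = 0.01805.
E = z × SE = 1.96 × 0.01805 = 0.03538 ≈ 3.5 percentage points.

3.5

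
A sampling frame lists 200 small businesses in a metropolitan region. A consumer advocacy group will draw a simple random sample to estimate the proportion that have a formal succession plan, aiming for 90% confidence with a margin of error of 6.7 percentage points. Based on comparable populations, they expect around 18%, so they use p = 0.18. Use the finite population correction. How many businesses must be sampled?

62

For 90% confidence, z = 1.64.
Unadjusted: n₀ = 1.64² × 0.18 × 0.82 / 0.067² ≈ 88.44, so n₀ = 89.
Finite population correction with N = 200: n = n₀ / (1 + (n₀−1)/N) = 89 / (1 + 88/200) = 89 / 1.4400 ≈ 61.81.
Rounding up, n = 62.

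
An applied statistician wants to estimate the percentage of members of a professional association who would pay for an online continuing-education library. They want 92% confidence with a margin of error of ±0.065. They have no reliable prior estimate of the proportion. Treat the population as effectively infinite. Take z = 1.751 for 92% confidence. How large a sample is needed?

With no prior estimate, use p = 0.5, giving p(1−p) = 0.25.
n = z²·p(1−p)/E² = 1.751² × 0.2500 / 0.065² = 3.0660 × 0.2500 / 0.004225 ≈ 181.42.
Rounding up gives n = 182.

182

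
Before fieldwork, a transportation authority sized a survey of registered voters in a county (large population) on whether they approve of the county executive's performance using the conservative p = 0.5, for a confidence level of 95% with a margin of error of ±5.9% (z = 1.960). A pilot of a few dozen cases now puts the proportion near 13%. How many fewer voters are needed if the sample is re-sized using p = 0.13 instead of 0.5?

Conservative (p = 0.5): n = 1.960² × 0.25 / 0.059² ≈ 275.90 → 276.
Using p = 0.13: p(1−p) = 0.1131, so n = 1.960² × 0.1131 / 0.059² ≈ 124.82 → 125.
Reduction: 276 − 125 = 151.

151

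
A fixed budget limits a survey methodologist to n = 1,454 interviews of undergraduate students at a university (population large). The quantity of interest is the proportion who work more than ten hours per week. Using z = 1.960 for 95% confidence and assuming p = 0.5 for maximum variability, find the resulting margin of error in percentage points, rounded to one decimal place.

2.6

SE(p̂) = √[p(1−p)/n] = √[0.2500/1454] = 0.01311.
E = z × SE = 1.960 × 0.01311 = 0.02570, or 2.6 percentage points.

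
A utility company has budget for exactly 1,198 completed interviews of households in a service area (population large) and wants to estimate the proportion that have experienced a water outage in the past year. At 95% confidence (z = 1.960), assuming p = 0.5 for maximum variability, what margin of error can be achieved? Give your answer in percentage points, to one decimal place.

SE(p̂) = √[p(1−p)/n] = √[0.2500/1198] = 0.01445.
E = z × SE = 1.960 × 0.01445 = 0.02831, or 2.8 percentage points.

2.8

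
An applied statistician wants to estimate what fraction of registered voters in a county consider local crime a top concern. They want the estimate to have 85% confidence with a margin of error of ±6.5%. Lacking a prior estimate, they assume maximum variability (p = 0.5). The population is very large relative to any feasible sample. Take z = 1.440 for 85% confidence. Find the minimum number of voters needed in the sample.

123

With p = 0.5, p(1−p) = 0.25.
n = z²·p(1−p)/E² = 1.440² × 0.2500 / 0.065² = 2.0736 × 0.2500 / 0.004225 ≈ 122.70.
Rounding up gives n = 123.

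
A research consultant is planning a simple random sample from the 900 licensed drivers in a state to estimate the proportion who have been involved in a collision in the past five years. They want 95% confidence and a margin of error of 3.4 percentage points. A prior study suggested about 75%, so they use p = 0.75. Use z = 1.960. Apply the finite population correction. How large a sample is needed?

369

Unadjusted: n₀ = 1.960² × 0.75 × 0.25 / 0.034² ≈ 623.10, so n₀ = 624.
Finite population correction with N = 900: n = n₀ / (1 + (n₀−1)/N) = 624 / (1 + 623/900) = 624 / 1.6922 ≈ 368.75.
Rounding up, n = 369.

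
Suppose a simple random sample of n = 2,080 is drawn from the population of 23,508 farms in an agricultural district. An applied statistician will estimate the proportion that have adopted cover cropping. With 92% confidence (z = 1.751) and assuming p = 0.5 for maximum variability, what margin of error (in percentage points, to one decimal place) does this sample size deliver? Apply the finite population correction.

1.8

Finite-population factor: (N−n)/(N−1) = (23508−2080)/(23508−1) = 0.9116.
SE(p̂) = √[p(1−p)/n · (N−n)/(N−1)] = √[0.2500/2080 × 0.9116] = 0.01047.
E = z × SE = 1.751 × 0.01047 = 0.01833 ≈ 1.8 percentage points.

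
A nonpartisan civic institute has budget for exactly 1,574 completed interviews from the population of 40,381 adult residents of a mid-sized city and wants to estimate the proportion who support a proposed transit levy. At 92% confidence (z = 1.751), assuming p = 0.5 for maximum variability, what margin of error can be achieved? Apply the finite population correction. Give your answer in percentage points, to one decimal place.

Finite-population factor: (N−n)/(N−1) = (40381−1574)/(40381−1) = 0.9610.
SE(p̂) = √[p(1−p)/n · (N−n)/(N−1)] = √[0.2500/1574 × 0.9610] = 0.01235.
E = z × SE = 1.751 × 0.01235 = 0.02163 ≈ 2.2 percentage points.

2.2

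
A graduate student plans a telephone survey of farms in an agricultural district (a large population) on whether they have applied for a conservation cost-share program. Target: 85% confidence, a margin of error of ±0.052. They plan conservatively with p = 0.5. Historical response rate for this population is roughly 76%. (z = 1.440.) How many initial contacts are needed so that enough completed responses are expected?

Completed interviews needed: n₀ = 1.440² × 0.2500 / 0.052² ≈ 191.72 → 192.
At a 76% response rate, contacts needed = 192 / 0.76 ≈ 252.63 → 253.

253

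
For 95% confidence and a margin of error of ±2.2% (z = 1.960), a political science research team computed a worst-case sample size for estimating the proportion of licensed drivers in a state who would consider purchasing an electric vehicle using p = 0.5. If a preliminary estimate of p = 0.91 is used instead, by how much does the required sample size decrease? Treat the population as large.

1334

Conservative (p = 0.5): n = 1.960² × 0.25 / 0.022² ≈ 1984.30 → 1985.
Using p = 0.91: p(1−p) = 0.0819, so n = 1.960² × 0.0819 / 0.022² ≈ 650.06 → 651.
Reduction: 1985 − 651 = 1334.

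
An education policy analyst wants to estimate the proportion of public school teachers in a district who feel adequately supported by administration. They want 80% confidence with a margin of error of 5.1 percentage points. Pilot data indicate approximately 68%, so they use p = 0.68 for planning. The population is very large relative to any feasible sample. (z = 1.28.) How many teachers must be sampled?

With p = 0.68, p(1−p) = 0.2176.
n = z²·p(1−p)/E² = 1.28² × 0.2176 / 0.051² = 1.6384 × 0.2176 / 0.002601 ≈ 137.07.
Rounding up gives n = 138.

138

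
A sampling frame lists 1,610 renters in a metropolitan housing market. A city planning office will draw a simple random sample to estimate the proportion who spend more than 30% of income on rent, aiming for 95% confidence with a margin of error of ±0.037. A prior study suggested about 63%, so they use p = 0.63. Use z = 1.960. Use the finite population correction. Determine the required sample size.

Unadjusted: n₀ = 1.960² × 0.63 × 0.37 / 0.037² ≈ 654.11, so n₀ = 655.
Finite population correction with N = 1,610: n = n₀ / (1 + (n₀−1)/N) = 655 / (1 + 654/1610) = 655 / 1.4062 ≈ 465.79.
Rounding up, n = 466.

466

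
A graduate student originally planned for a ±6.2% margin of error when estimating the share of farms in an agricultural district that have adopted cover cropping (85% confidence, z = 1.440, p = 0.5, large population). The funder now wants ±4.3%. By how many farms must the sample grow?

At ±6.2%: n = 1.440² × 0.2500 / 0.062² ≈ 134.86 → 135.
At ±4.3%: n = 1.440² × 0.2500 / 0.043² ≈ 280.37 → 281.
Additional respondents: 281 − 135 = 146.

146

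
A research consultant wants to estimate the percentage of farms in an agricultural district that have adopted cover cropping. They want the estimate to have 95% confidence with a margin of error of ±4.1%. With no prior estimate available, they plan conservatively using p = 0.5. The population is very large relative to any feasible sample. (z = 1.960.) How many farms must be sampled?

With p = 0.5, p(1−p) = 0.25.
n = z²·p(1−p)/E² = 1.960² × 0.2500 / 0.041² = 3.8416 × 0.2500 / 0.001681 ≈ 571.33.
Rounding up gives n = 572.

572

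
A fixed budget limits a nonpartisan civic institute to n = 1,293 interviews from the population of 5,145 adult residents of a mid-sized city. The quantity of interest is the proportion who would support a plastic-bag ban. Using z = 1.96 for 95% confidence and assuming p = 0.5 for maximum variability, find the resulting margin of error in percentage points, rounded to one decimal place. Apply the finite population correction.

Finite-population factor: (N−n)/(N−1) = (5145−1293)/(5145−1) = 0.7488.
SE(p̂) = √[p(1−p)/n · (N−n)/(N−1)] = √[0.2500/1293 × 0.7488] = 0.01203.
E = z × SE = 1.96 × 0.01203 = 0.02358 ≈ 2.4 percentage points.

2.4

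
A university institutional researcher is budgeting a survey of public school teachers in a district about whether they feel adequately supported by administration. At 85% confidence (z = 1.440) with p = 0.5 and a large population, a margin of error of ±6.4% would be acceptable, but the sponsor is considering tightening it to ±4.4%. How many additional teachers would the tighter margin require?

141

At ±6.4%: n = 1.440² × 0.2500 / 0.064² ≈ 126.56 → 127.
At ±4.4%: n = 1.440² × 0.2500 / 0.044² ≈ 267.77 → 268.
Additional respondents: 268 − 127 = 141.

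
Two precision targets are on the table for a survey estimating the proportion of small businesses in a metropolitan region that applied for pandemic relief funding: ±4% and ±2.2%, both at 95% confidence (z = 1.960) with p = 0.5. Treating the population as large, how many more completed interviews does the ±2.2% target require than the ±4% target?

1384

At ±4%: n = 1.960² × 0.2500 / 0.040² ≈ 600.25 → 601.
At ±2.2%: n = 1.960² × 0.2500 / 0.022² ≈ 1984.30 → 1985.
Additional respondents: 1985 − 601 = 1384.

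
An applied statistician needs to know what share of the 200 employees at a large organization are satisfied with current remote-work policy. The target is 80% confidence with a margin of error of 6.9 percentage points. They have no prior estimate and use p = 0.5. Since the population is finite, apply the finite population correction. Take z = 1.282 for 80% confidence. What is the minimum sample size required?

Unadjusted: n₀ = 1.282² × 0.50 × 0.50 / 0.069² ≈ 86.30, so n₀ = 87.
Finite population correction with N = 200: n = n₀ / (1 + (n₀−1)/N) = 87 / (1 + 86/200) = 87 / 1.4300 ≈ 60.84.
Rounding up, n = 61.

61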